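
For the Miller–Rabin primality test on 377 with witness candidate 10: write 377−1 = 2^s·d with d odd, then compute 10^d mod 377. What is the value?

377 − 1 = 376 = 2^3 · 47, so d = 47.
10^1 ≡ 10 (mod 377)
10^2 ≡ 10^2 = 100 ≡ 100 (mod 377)
10^4 ≡ 100^2 = 10000 ≡ 198 (mod 377)
10^8 ≡ 198^2 = 39204 ≡ 373 (mod 377)
10^16 ≡ 373^2 = 139129 ≡ 16 (mod 377)
10^32 ≡ 16^2 = 256 ≡ 256 (mod 377)
47 = 32 + 8 + 4 + 2 + 1 in binary powers of 2.
So 10^47 ≡ 256 · 373 · 198 · 100 · 10 ≡ 108 (mod 377).
Squaring chain: 108 → 354 → 152; never reaches −1, so base 10 is a Miller–Rabin witness that 377 is composite.

108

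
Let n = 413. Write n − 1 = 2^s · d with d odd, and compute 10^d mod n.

129

413 − 1 = 412 = 2^2 · 103, so d = 103.
10^1 ≡ 10 (mod 413)
10^2 ≡ 10^2 = 100 ≡ 100 (mod 413)
10^4 ≡ 100^2 = 10000 ≡ 88 (mod 413)
10^8 ≡ 88^2 = 7744 ≡ 310 (mod 413)
10^16 ≡ 310^2 = 96100 ≡ 284 (mod 413)
10^32 ≡ 284^2 = 80656 ≡ 121 (mod 413)
10^64 ≡ 121^2 = 14641 ≡ 186 (mod 413)
103 = 64 + 32 + 4 + 2 + 1 in binary powers of 2.
So 10^103 ≡ 186 · 121 · 88 · 100 · 10 ≡ 129 (mod 413).
Squaring chain: 129 → 121; never reaches −1, so base 10 is a Miller–Rabin witness that 413 is composite.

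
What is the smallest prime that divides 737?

11

737 is odd.
Digit sum 17, not divisible by 3.
Ends in 7: not divisible by 5.
7: 737 = 7·105 + 2
11: 737 = 11·67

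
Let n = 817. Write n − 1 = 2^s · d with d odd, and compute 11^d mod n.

817 − 1 = 816 = 2^4 · 51, so d = 51.
11^1 ≡ 11 (mod 817)
11^2 ≡ 11^2 = 121 ≡ 121 (mod 817)
11^4 ≡ 121^2 = 14641 ≡ 752 (mod 817)
11^8 ≡ 752^2 = 565504 ≡ 140 (mod 817)
11^16 ≡ 140^2 = 19600 ≡ 809 (mod 817)
11^32 ≡ 809^2 = 654481 ≡ 64 (mod 817)
51 = 32 + 16 + 2 + 1 in binary powers of 2.
So 11^51 ≡ 64 · 809 · 121 · 11 ≡ 723 (mod 817).
Squaring chain: 723 → 666 → 742 → 723; never reaches −1, so base 11 is a Miller–Rabin witness that 817 is composite.

723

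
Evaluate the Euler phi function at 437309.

Factor: 437309 = 61 · 67 · 107.
φ(437309) = (61−1) · (67−1) · (107−1) = 60 · 66 · 106 = 419760.

419760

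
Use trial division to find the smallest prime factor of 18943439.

18943439 is odd.
Digit sum 41, not divisible by 3.
Ends in 9: not divisible by 5.
7: 18943439 = 7·2706205 + 4
11: 18943439 = 11·1722130 + 9
13: 18943439 = 13·1457187 + 8
17: 18943439 = 17·1114319 + 16
19: 18943439 = 19·997023 + 2
23: 18943439 = 23·823627 + 18
29: 18943439 = 29·653222 + 1
31: 18943439 = 31·611078 + 21
37: 18943439 = 37·511984 + 31
41: 18943439 = 41·462035 + 4
43: 18943439 = 43·440545 + 4
47: 18943439 = 47·403051 + 42
53: 18943439 = 53·357423 + 20
59: 18943439 = 59·321075 + 14
61: 18943439 = 61·310548 + 11
67: 18943439 = 67·282737 + 60
71: 18943439 = 71·266809

71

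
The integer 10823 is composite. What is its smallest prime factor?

79

10823 is odd.
Digit sum 14, not divisible by 3.
Ends in 3: not divisible by 5.
7: 10823 = 7·1546 + 1
11: 10823 = 11·983 + 10
13: 10823 = 13·832 + 7
17: 10823 = 17·636 + 11
19: 10823 = 19·569 + 12
23: 10823 = 23·470 + 13
29: 10823 = 29·373 + 6
31: 10823 = 31·349 + 4
37: 10823 = 37·292 + 19
41: 10823 = 41·263 + 40
43: 10823 = 43·251 + 30
47: 10823 = 47·230 + 13
53: 10823 = 53·204 + 11
59: 10823 = 59·183 + 26
61: 10823 = 61·177 + 26
67: 10823 = 67·161 + 36
71: 10823 = 71·152 + 31
73: 10823 = 73·148 + 19
79: 10823 = 79·137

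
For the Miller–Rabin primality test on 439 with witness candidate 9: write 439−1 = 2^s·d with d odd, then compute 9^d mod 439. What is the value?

439 − 1 = 438 = 2^1 · 219, so d = 219.
9^1 ≡ 9 (mod 439)
9^2 ≡ 9^2 = 81 ≡ 81 (mod 439)
9^4 ≡ 81^2 = 6561 ≡ 415 (mod 439)
9^8 ≡ 415^2 = 172225 ≡ 137 (mod 439)
9^16 ≡ 137^2 = 18769 ≡ 331 (mod 439)
9^32 ≡ 331^2 = 109561 ≡ 250 (mod 439)
9^64 ≡ 250^2 = 62500 ≡ 162 (mod 439)
9^128 ≡ 162^2 = 26244 ≡ 343 (mod 439)
219 = 128 + 64 + 16 + 8 + 2 + 1 in binary powers of 2.
So 9^219 ≡ 343 · 162 · 331 · 137 · 81 · 9 ≡ 1 (mod 439).
Since 9^d ≡ 1 (mod 439), base 9 does not prove 439 composite.

1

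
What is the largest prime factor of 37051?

79

37051 = 7 · 5293
5293 = 67 · 79
79 is prime.
So 37051 = 7 · 67 · 79; the largest prime factor is 79.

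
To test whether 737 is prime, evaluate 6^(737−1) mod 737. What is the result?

6^1 ≡ 6 (mod 737)
6^2 ≡ 6^2 = 36 ≡ 36 (mod 737)
6^4 ≡ 36^2 = 1296 ≡ 559 (mod 737)
6^8 ≡ 559^2 = 312481 ≡ 730 (mod 737)
6^16 ≡ 730^2 = 532900 ≡ 49 (mod 737)
6^32 ≡ 49^2 = 2401 ≡ 190 (mod 737)
6^64 ≡ 190^2 = 36100 ≡ 724 (mod 737)
6^128 ≡ 724^2 = 524176 ≡ 169 (mod 737)
6^256 ≡ 169^2 = 28561 ≡ 555 (mod 737)
6^512 ≡ 555^2 = 308025 ≡ 696 (mod 737)
736 = 512 + 128 + 64 + 32 in binary powers of 2.
So 6^736 ≡ 696 · 169 · 724 · 190 ≡ 16 (mod 737).
Since 16 ≠ 1, base 6 is a Fermat witness: 737 is composite.

16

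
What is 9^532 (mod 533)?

165

9^1 ≡ 9 (mod 533)
9^2 ≡ 9^2 = 81 ≡ 81 (mod 533)
9^4 ≡ 81^2 = 6561 ≡ 165 (mod 533)
9^8 ≡ 165^2 = 27225 ≡ 42 (mod 533)
9^16 ≡ 42^2 = 1764 ≡ 165 (mod 533)
9^32 ≡ 165^2 = 27225 ≡ 42 (mod 533)
9^64 ≡ 42^2 = 1764 ≡ 165 (mod 533)
9^128 ≡ 165^2 = 27225 ≡ 42 (mod 533)
9^256 ≡ 42^2 = 1764 ≡ 165 (mod 533)
9^512 ≡ 165^2 = 27225 ≡ 42 (mod 533)
532 = 512 + 16 + 4 in binary powers of 2.
So 9^532 ≡ 42 · 165 · 165 ≡ 165 (mod 533).
Since 165 ≠ 1, base 9 is a Fermat witness: 533 is composite.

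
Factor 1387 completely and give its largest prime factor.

73

1387 = 19 · 73
73 is prime.
So 1387 = 19 · 73; the largest prime factor is 73.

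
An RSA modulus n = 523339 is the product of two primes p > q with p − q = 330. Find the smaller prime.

577

Since p = q + 330, we have 523339 = q(q + 330), so q² + 330q − 523339 = 0.
Discriminant: 330² + 4·523339 = 108900 + 2093356 = 2202256; √2202256 = 1484.
q = (−330 + 1484)/2 = 577, and p = q + 330 = 907.
Check: 577 · 907 = 523339.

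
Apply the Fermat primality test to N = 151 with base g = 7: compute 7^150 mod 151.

1

7^1 ≡ 7 (mod 151)
7^2 ≡ 7^2 = 49 ≡ 49 (mod 151)
7^4 ≡ 49^2 = 2401 ≡ 136 (mod 151)
7^8 ≡ 136^2 = 18496 ≡ 74 (mod 151)
7^16 ≡ 74^2 = 5476 ≡ 40 (mod 151)
7^32 ≡ 40^2 = 1600 ≡ 90 (mod 151)
7^64 ≡ 90^2 = 8100 ≡ 97 (mod 151)
7^128 ≡ 97^2 = 9409 ≡ 47 (mod 151)
150 = 128 + 16 + 4 + 2 in binary powers of 2.
So 7^150 ≡ 47 · 40 · 136 · 49 ≡ 1 (mod 151).
Since the result is 1, base 7 gives no evidence that 151 is composite.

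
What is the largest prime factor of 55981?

89

55981 = 17 · 3293
3293 = 37 · 89
89 is prime.
So 55981 = 17 · 37 · 89; the largest prime factor is 89.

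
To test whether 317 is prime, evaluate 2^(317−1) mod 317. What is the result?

2^1 ≡ 2 (mod 317)
2^2 ≡ 2^2 = 4 ≡ 4 (mod 317)
2^4 ≡ 4^2 = 16 ≡ 16 (mod 317)
2^8 ≡ 16^2 = 256 ≡ 256 (mod 317)
2^16 ≡ 256^2 = 65536 ≡ 234 (mod 317)
2^32 ≡ 234^2 = 54756 ≡ 232 (mod 317)
2^64 ≡ 232^2 = 53824 ≡ 251 (mod 317)
2^128 ≡ 251^2 = 63001 ≡ 235 (mod 317)
2^256 ≡ 235^2 = 55225 ≡ 67 (mod 317)
316 = 256 + 32 + 16 + 8 + 4 in binary powers of 2.
So 2^316 ≡ 67 · 232 · 234 · 256 · 16 ≡ 1 (mod 317).
Since the result is 1, base 2 gives no evidence that 317 is composite.

1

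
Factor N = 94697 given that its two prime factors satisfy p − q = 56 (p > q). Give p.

337

Since p = q + 56, we have 94697 = q(q + 56), so q² + 56q − 94697 = 0.
Discriminant: 56² + 4·94697 = 3136 + 378788 = 381924; √381924 = 618.
q = (−56 + 618)/2 = 281, and p = q + 56 = 337.
Check: 281 · 337 = 94697.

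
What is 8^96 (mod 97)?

1

8^1 ≡ 8 (mod 97)
8^2 ≡ 8^2 = 64 ≡ 64 (mod 97)
8^4 ≡ 64^2 = 4096 ≡ 22 (mod 97)
8^8 ≡ 22^2 = 484 ≡ 96 (mod 97)
8^16 ≡ 96^2 = 9216 ≡ 1 (mod 97)
8^32 ≡ 1^2 = 1 ≡ 1 (mod 97)
8^64 ≡ 1^2 = 1 ≡ 1 (mod 97)
96 = 64 + 32 in binary powers of 2.
So 8^96 ≡ 1 · 1 ≡ 1 (mod 97).
Since the result is 1, base 8 gives no evidence that 97 is composite.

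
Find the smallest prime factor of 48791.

97

48791 is odd.
Digit sum 29, not divisible by 3.
Ends in 1: not divisible by 5.
7: 48791 = 7·6970 + 1
11: 48791 = 11·4435 + 6
13: 48791 = 13·3753 + 2
17: 48791 = 17·2870 + 1
19: 48791 = 19·2567 + 18
23: 48791 = 23·2121 + 8
29: 48791 = 29·1682 + 13
31: 48791 = 31·1573 + 28
37: 48791 = 37·1318 + 25
41: 48791 = 41·1190 + 1
43: 48791 = 43·1134 + 29
47: 48791 = 47·1038 + 5
53: 48791 = 53·920 + 31
59: 48791 = 59·826 + 57
61: 48791 = 61·799 + 52
67: 48791 = 67·728 + 15
71: 48791 = 71·687 + 14
73: 48791 = 73·668 + 27
79: 48791 = 79·617 + 48
83: 48791 = 83·587 + 70
89: 48791 = 89·548 + 19
97: 48791 = 97·503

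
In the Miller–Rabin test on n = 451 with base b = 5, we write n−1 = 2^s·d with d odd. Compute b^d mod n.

419

451 − 1 = 450 = 2^1 · 225, so d = 225.
5^1 ≡ 5 (mod 451)
5^2 ≡ 5^2 = 25 ≡ 25 (mod 451)
5^4 ≡ 25^2 = 625 ≡ 174 (mod 451)
5^8 ≡ 174^2 = 30276 ≡ 59 (mod 451)
5^16 ≡ 59^2 = 3481 ≡ 324 (mod 451)
5^32 ≡ 324^2 = 104976 ≡ 344 (mod 451)
5^64 ≡ 344^2 = 118336 ≡ 174 (mod 451)
5^128 ≡ 174^2 = 30276 ≡ 59 (mod 451)
225 = 128 + 64 + 32 + 1 in binary powers of 2.
So 5^225 ≡ 59 · 174 · 344 · 5 ≡ 419 (mod 451).
Squaring chain: 419; never reaches −1, so base 5 is a Miller–Rabin witness that 451 is composite.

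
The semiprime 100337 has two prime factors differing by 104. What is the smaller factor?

Since p = q + 104, we have 100337 = q(q + 104), so q² + 104q − 100337 = 0.
Discriminant: 104² + 4·100337 = 10816 + 401348 = 412164; √412164 = 642.
q = (−104 + 642)/2 = 269, and p = q + 104 = 373.
Check: 269 · 373 = 100337.

269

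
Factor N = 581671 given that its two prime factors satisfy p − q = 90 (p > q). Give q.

719

Since p = q + 90, we have 581671 = q(q + 90), so q² + 90q − 581671 = 0.
Discriminant: 90² + 4·581671 = 8100 + 2326684 = 2334784; √2334784 = 1528.
q = (−90 + 1528)/2 = 719, and p = q + 90 = 809.
Check: 719 · 809 = 581671.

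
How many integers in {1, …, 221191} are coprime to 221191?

Factor: 221191 = 23 · 59 · 163.
φ(221191) = (23−1) · (59−1) · (163−1) = 22 · 58 · 162 = 206712.

206712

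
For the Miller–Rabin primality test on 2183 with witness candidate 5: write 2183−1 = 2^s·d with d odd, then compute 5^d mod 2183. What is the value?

298

2183 − 1 = 2182 = 2^1 · 1091, so d = 1091.
5^1 ≡ 5 (mod 2183)
5^2 ≡ 5^2 = 25 ≡ 25 (mod 2183)
5^4 ≡ 25^2 = 625 ≡ 625 (mod 2183)
5^8 ≡ 625^2 = 390625 ≡ 2051 (mod 2183)
5^16 ≡ 2051^2 = 4206601 ≡ 2143 (mod 2183)
5^32 ≡ 2143^2 = 4592449 ≡ 1600 (mod 2183)
5^64 ≡ 1600^2 = 2560000 ≡ 1524 (mod 2183)
5^128 ≡ 1524^2 = 2322576 ≡ 2047 (mod 2183)
5^256 ≡ 2047^2 = 4190209 ≡ 1032 (mod 2183)
5^512 ≡ 1032^2 = 1065024 ≡ 1903 (mod 2183)
5^1024 ≡ 1903^2 = 3621409 ≡ 1995 (mod 2183)
1091 = 1024 + 64 + 2 + 1 in binary powers of 2.
So 5^1091 ≡ 1995 · 1524 · 25 · 5 ≡ 298 (mod 2183).
Squaring chain: 298; never reaches −1, so base 5 is a Miller–Rabin witness that 2183 is composite.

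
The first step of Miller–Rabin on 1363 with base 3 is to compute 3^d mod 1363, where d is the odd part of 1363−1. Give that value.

1363 − 1 = 1362 = 2^1 · 681, so d = 681.
3^1 ≡ 3 (mod 1363)
3^2 ≡ 3^2 = 9 ≡ 9 (mod 1363)
3^4 ≡ 9^2 = 81 ≡ 81 (mod 1363)
3^8 ≡ 81^2 = 6561 ≡ 1109 (mod 1363)
3^16 ≡ 1109^2 = 1229881 ≡ 455 (mod 1363)
3^32 ≡ 455^2 = 207025 ≡ 1212 (mod 1363)
3^64 ≡ 1212^2 = 1468944 ≡ 993 (mod 1363)
3^128 ≡ 993^2 = 986049 ≡ 600 (mod 1363)
3^256 ≡ 600^2 = 360000 ≡ 168 (mod 1363)
3^512 ≡ 168^2 = 28224 ≡ 964 (mod 1363)
681 = 512 + 128 + 32 + 8 + 1 in binary powers of 2.
So 3^681 ≡ 964 · 600 · 1212 · 1109 · 3 ≡ 108 (mod 1363).
Squaring chain: 108; never reaches −1, so base 3 is a Miller–Rabin witness that 1363 is composite.

108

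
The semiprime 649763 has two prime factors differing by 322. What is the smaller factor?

Since p = q + 322, we have 649763 = q(q + 322), so q² + 322q − 649763 = 0.
Discriminant: 322² + 4·649763 = 103684 + 2599052 = 2702736; √2702736 = 1644.
q = (−322 + 1644)/2 = 661, and p = q + 322 = 983.
Check: 661 · 983 = 649763.

661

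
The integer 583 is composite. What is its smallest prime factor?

583 is odd.
Digit sum 16, not divisible by 3.
Ends in 3: not divisible by 5.
7: 583 = 7·83 + 2
11: 583 = 11·53

11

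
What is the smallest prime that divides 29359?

29359 is odd.
Digit sum 28, not divisible by 3.
Ends in 9: not divisible by 5.
7: 29359 = 7·4194 + 1
11: 29359 = 11·2669

11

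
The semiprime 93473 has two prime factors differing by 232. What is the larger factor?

443

Since p = q + 232, we have 93473 = q(q + 232), so q² + 232q − 93473 = 0.
Discriminant: 232² + 4·93473 = 53824 + 373892 = 427716; √427716 = 654.
q = (−232 + 654)/2 = 211, and p = q + 232 = 443.
Check: 211 · 443 = 93473.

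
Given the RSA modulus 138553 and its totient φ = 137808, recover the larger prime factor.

φ(n) = (p−1)(q−1) = n − (p+q) + 1, so p + q = 138553 − 137808 + 1 = 746.
p and q are the roots of t² − 746t + 138553 = 0.
Discriminant: 746² − 4·138553 = 556516 − 554212 = 2304; √2304 = 48.
q = (746 − 48)/2 = 349, p = (746 + 48)/2 = 397.
Check: 349 · 397 = 138553.

397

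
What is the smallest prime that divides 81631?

81631 is odd.
Digit sum 19, not divisible by 3.
Ends in 1: not divisible by 5.
7: 81631 = 7·11661 + 4
11: 81631 = 11·7421

11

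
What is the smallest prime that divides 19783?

73

19783 is odd.
Digit sum 28, not divisible by 3.
Ends in 3: not divisible by 5.
7: 19783 = 7·2826 + 1
11: 19783 = 11·1798 + 5
13: 19783 = 13·1521 + 10
17: 19783 = 17·1163 + 12
19: 19783 = 19·1041 + 4
23: 19783 = 23·860 + 3
29: 19783 = 29·682 + 5
31: 19783 = 31·638 + 5
37: 19783 = 37·534 + 25
41: 19783 = 41·482 + 21
43: 19783 = 43·460 + 3
47: 19783 = 47·420 + 43
53: 19783 = 53·373 + 14
59: 19783 = 59·335 + 18
61: 19783 = 61·324 + 19
67: 19783 = 67·295 + 18
71: 19783 = 71·278 + 45
73: 19783 = 73·271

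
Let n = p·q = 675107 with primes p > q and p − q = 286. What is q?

691

Since p = q + 286, we have 675107 = q(q + 286), so q² + 286q − 675107 = 0.
Discriminant: 286² + 4·675107 = 81796 + 2700428 = 2782224; √2782224 = 1668.
q = (−286 + 1668)/2 = 691, and p = q + 286 = 977.
Check: 691 · 977 = 675107.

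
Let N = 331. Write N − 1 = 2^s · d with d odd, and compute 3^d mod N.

330

331 − 1 = 330 = 2^1 · 165, so d = 165.
3^1 ≡ 3 (mod 331)
3^2 ≡ 3^2 = 9 ≡ 9 (mod 331)
3^4 ≡ 9^2 = 81 ≡ 81 (mod 331)
3^8 ≡ 81^2 = 6561 ≡ 272 (mod 331)
3^16 ≡ 272^2 = 73984 ≡ 171 (mod 331)
3^32 ≡ 171^2 = 29241 ≡ 113 (mod 331)
3^64 ≡ 113^2 = 12769 ≡ 191 (mod 331)
3^128 ≡ 191^2 = 36481 ≡ 71 (mod 331)
165 = 128 + 32 + 4 + 1 in binary powers of 2.
So 3^165 ≡ 71 · 113 · 81 · 3 ≡ 330 (mod 331).
Since 3^d ≡ 330 (mod 331), base 3 does not prove 331 composite.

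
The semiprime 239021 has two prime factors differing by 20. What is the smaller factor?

Since p = q + 20, we have 239021 = q(q + 20), so q² + 20q − 239021 = 0.
Discriminant: 20² + 4·239021 = 400 + 956084 = 956484; √956484 = 978.
q = (−20 + 978)/2 = 479, and p = q + 20 = 499.
Check: 479 · 499 = 239021.

479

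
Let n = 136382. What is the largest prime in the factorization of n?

136382 = 2 · 68191
68191 = 19 · 3589
3589 = 37 · 97
97 is prime.
So 136382 = 2 · 19 · 37 · 97; the largest prime factor is 97.

97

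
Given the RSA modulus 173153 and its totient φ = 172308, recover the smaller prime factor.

347

φ(n) = (p−1)(q−1) = n − (p+q) + 1, so p + q = 173153 − 172308 + 1 = 846.
p and q are the roots of t² − 846t + 173153 = 0.
Discriminant: 846² − 4·173153 = 715716 − 692612 = 23104; √23104 = 152.
q = (846 − 152)/2 = 347, p = (846 + 152)/2 = 499.
Check: 347 · 499 = 173153.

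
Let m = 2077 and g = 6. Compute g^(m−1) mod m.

1148

6^1 ≡ 6 (mod 2077)
6^2 ≡ 6^2 = 36 ≡ 36 (mod 2077)
6^4 ≡ 36^2 = 1296 ≡ 1296 (mod 2077)
6^8 ≡ 1296^2 = 1679616 ≡ 1400 (mod 2077)
6^16 ≡ 1400^2 = 1960000 ≡ 1389 (mod 2077)
6^32 ≡ 1389^2 = 1929321 ≡ 1865 (mod 2077)
6^64 ≡ 1865^2 = 3478225 ≡ 1327 (mod 2077)
6^128 ≡ 1327^2 = 1760929 ≡ 1710 (mod 2077)
6^256 ≡ 1710^2 = 2924100 ≡ 1761 (mod 2077)
6^512 ≡ 1761^2 = 3101121 ≡ 160 (mod 2077)
6^1024 ≡ 160^2 = 25600 ≡ 676 (mod 2077)
6^2048 ≡ 676^2 = 456976 ≡ 36 (mod 2077)
2076 = 2048 + 16 + 8 + 4 in binary powers of 2.
So 6^2076 ≡ 36 · 1389 · 1400 · 1296 ≡ 1148 (mod 2077).
Since 1148 ≠ 1, base 6 is a Fermat witness: 2077 is composite.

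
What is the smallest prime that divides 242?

242 is even: 2 divides it.

2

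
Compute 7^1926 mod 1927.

7^1 ≡ 7 (mod 1927)
7^2 ≡ 7^2 = 49 ≡ 49 (mod 1927)
7^4 ≡ 49^2 = 2401 ≡ 474 (mod 1927)
7^8 ≡ 474^2 = 224676 ≡ 1144 (mod 1927)
7^16 ≡ 1144^2 = 1308736 ≡ 303 (mod 1927)
7^32 ≡ 303^2 = 91809 ≡ 1240 (mod 1927)
7^64 ≡ 1240^2 = 1537600 ≡ 1781 (mod 1927)
7^128 ≡ 1781^2 = 3171961 ≡ 119 (mod 1927)
7^256 ≡ 119^2 = 14161 ≡ 672 (mod 1927)
7^512 ≡ 672^2 = 451584 ≡ 666 (mod 1927)
7^1024 ≡ 666^2 = 443556 ≡ 346 (mod 1927)
1926 = 1024 + 512 + 256 + 128 + 4 + 2 in binary powers of 2.
So 7^1926 ≡ 346 · 666 · 672 · 119 · 474 · 49 ≡ 758 (mod 1927).
Since 758 ≠ 1, base 7 is a Fermat witness: 1927 is composite.

758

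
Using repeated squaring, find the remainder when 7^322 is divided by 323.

83

7^1 ≡ 7 (mod 323)
7^2 ≡ 7^2 = 49 ≡ 49 (mod 323)
7^4 ≡ 49^2 = 2401 ≡ 140 (mod 323)
7^8 ≡ 140^2 = 19600 ≡ 220 (mod 323)
7^16 ≡ 220^2 = 48400 ≡ 273 (mod 323)
7^32 ≡ 273^2 = 74529 ≡ 239 (mod 323)
7^64 ≡ 239^2 = 57121 ≡ 273 (mod 323)
7^128 ≡ 273^2 = 74529 ≡ 239 (mod 323)
7^256 ≡ 239^2 = 57121 ≡ 273 (mod 323)
322 = 256 + 64 + 2 in binary powers of 2.
So 7^322 ≡ 273 · 273 · 49 ≡ 83 (mod 323).
Since 83 ≠ 1, base 7 is a Fermat witness: 323 is composite.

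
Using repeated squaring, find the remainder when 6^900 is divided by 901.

208

6^1 ≡ 6 (mod 901)
6^2 ≡ 6^2 = 36 ≡ 36 (mod 901)
6^4 ≡ 36^2 = 1296 ≡ 395 (mod 901)
6^8 ≡ 395^2 = 156025 ≡ 152 (mod 901)
6^16 ≡ 152^2 = 23104 ≡ 579 (mod 901)
6^32 ≡ 579^2 = 335241 ≡ 69 (mod 901)
6^64 ≡ 69^2 = 4761 ≡ 256 (mod 901)
6^128 ≡ 256^2 = 65536 ≡ 664 (mod 901)
6^256 ≡ 664^2 = 440896 ≡ 307 (mod 901)
6^512 ≡ 307^2 = 94249 ≡ 545 (mod 901)
900 = 512 + 256 + 128 + 4 in binary powers of 2.
So 6^900 ≡ 545 · 307 · 664 · 395 ≡ 208 (mod 901).
Since 208 ≠ 1, base 6 is a Fermat witness: 901 is composite.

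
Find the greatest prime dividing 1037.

1037 = 17 · 61
61 is prime.
So 1037 = 17 · 61; the largest prime factor is 61.

61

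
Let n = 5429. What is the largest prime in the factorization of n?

89

5429 = 61 · 89
89 is prime.
So 5429 = 61 · 89; the largest prime factor is 89.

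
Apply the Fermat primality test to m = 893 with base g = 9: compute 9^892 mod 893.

788

9^1 ≡ 9 (mod 893)
9^2 ≡ 9^2 = 81 ≡ 81 (mod 893)
9^4 ≡ 81^2 = 6561 ≡ 310 (mod 893)
9^8 ≡ 310^2 = 96100 ≡ 549 (mod 893)
9^16 ≡ 549^2 = 301401 ≡ 460 (mod 893)
9^32 ≡ 460^2 = 211600 ≡ 852 (mod 893)
9^64 ≡ 852^2 = 725904 ≡ 788 (mod 893)
9^128 ≡ 788^2 = 620944 ≡ 309 (mod 893)
9^256 ≡ 309^2 = 95481 ≡ 823 (mod 893)
9^512 ≡ 823^2 = 677329 ≡ 435 (mod 893)
892 = 512 + 256 + 64 + 32 + 16 + 8 + 4 in binary powers of 2.
So 9^892 ≡ 435 · 823 · 788 · 852 · 460 · 549 · 310 ≡ 788 (mod 893).
Since 788 ≠ 1, base 9 is a Fermat witness: 893 is composite.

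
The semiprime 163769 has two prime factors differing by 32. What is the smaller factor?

Since p = q + 32, we have 163769 = q(q + 32), so q² + 32q − 163769 = 0.
Discriminant: 32² + 4·163769 = 1024 + 655076 = 656100; √656100 = 810.
q = (−32 + 810)/2 = 389, and p = q + 32 = 421.
Check: 389 · 421 = 163769.

389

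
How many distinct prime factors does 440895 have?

440895 = 3 · 146965
146965 = 5 · 29393
29393 = 7 · 4199
4199 = 13 · 323
323 = 17 · 19
440895 = 3 · 5 · 7 · 13 · 17 · 19, which has 6 distinct prime factors.

6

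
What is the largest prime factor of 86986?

61

86986 = 2 · 43493
43493 = 23 · 1891
1891 = 31 · 61
61 is prime.
So 86986 = 2 · 23 · 31 · 61; the largest prime factor is 61.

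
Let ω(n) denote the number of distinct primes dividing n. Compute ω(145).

145 = 5 · 29
145 = 5 · 29, which has 2 distinct prime factors.

2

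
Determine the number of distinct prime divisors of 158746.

5

158746 = 2 · 79373
79373 = 7 · 11339
11339 = 17 · 667
667 = 23 · 29
158746 = 2 · 7 · 17 · 23 · 29, which has 5 distinct prime factors.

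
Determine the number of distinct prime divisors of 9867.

9867 = 3 · 3289
3289 = 11 · 299
299 = 13 · 23
9867 = 3 · 11 · 13 · 23, which has 4 distinct prime factors.

4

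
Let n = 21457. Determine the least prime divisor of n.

21457 is odd.
Digit sum 19, not divisible by 3.
Ends in 7: not divisible by 5.
7: 21457 = 7·3065 + 2
11: 21457 = 11·1950 + 7
13: 21457 = 13·1650 + 7
17: 21457 = 17·1262 + 3
19: 21457 = 19·1129 + 6
23: 21457 = 23·932 + 21
29: 21457 = 29·739 + 26
31: 21457 = 31·692 + 5
37: 21457 = 37·579 + 34
41: 21457 = 41·523 + 14
43: 21457 = 43·499

43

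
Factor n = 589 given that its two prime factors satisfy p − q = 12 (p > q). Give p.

Since p = q + 12, we have 589 = q(q + 12), so q² + 12q − 589 = 0.
Discriminant: 12² + 4·589 = 144 + 2356 = 2500; √2500 = 50.
q = (−12 + 50)/2 = 19, and p = q + 12 = 31.
Check: 19 · 31 = 589.

31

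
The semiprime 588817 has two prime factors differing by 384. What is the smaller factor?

599

Since p = q + 384, we have 588817 = q(q + 384), so q² + 384q − 588817 = 0.
Discriminant: 384² + 4·588817 = 147456 + 2355268 = 2502724; √2502724 = 1582.
q = (−384 + 1582)/2 = 599, and p = q + 384 = 983.
Check: 599 · 983 = 588817.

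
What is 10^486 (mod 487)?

1

10^1 ≡ 10 (mod 487)
10^2 ≡ 10^2 = 100 ≡ 100 (mod 487)
10^4 ≡ 100^2 = 10000 ≡ 260 (mod 487)
10^8 ≡ 260^2 = 67600 ≡ 394 (mod 487)
10^16 ≡ 394^2 = 155236 ≡ 370 (mod 487)
10^32 ≡ 370^2 = 136900 ≡ 53 (mod 487)
10^64 ≡ 53^2 = 2809 ≡ 374 (mod 487)
10^128 ≡ 374^2 = 139876 ≡ 107 (mod 487)
10^256 ≡ 107^2 = 11449 ≡ 248 (mod 487)
486 = 256 + 128 + 64 + 32 + 4 + 2 in binary powers of 2.
So 10^486 ≡ 248 · 107 · 374 · 53 · 260 · 100 ≡ 1 (mod 487).
Since the result is 1, base 10 gives no evidence that 487 is composite.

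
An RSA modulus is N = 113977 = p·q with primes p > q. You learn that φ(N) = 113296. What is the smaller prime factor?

φ(n) = (p−1)(q−1) = n − (p+q) + 1, so p + q = 113977 − 113296 + 1 = 682.
p and q are the roots of t² − 682t + 113977 = 0.
Discriminant: 682² − 4·113977 = 465124 − 455908 = 9216; √9216 = 96.
q = (682 − 96)/2 = 293, p = (682 + 96)/2 = 389.
Check: 293 · 389 = 113977.

293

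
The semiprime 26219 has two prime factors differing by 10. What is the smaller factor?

Since p = q + 10, we have 26219 = q(q + 10), so q² + 10q − 26219 = 0.
Discriminant: 10² + 4·26219 = 100 + 104876 = 104976; √104976 = 324.
q = (−10 + 324)/2 = 157, and p = q + 10 = 167.
Check: 157 · 167 = 26219.

157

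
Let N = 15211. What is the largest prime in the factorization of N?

15211 = 7 · 2173
2173 = 41 · 53
53 is prime.
So 15211 = 7 · 41 · 53; the largest prime factor is 53.

53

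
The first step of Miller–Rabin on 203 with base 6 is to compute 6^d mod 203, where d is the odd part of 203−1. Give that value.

13

203 − 1 = 202 = 2^1 · 101, so d = 101.
6^1 ≡ 6 (mod 203)
6^2 ≡ 6^2 = 36 ≡ 36 (mod 203)
6^4 ≡ 36^2 = 1296 ≡ 78 (mod 203)
6^8 ≡ 78^2 = 6084 ≡ 197 (mod 203)
6^16 ≡ 197^2 = 38809 ≡ 36 (mod 203)
6^32 ≡ 36^2 = 1296 ≡ 78 (mod 203)
6^64 ≡ 78^2 = 6084 ≡ 197 (mod 203)
101 = 64 + 32 + 4 + 1 in binary powers of 2.
So 6^101 ≡ 197 · 78 · 78 · 6 ≡ 13 (mod 203).
Squaring chain: 13; never reaches −1, so base 6 is a Miller–Rabin witness that 203 is composite.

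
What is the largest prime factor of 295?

295 = 5 · 59
59 is prime.
So 295 = 5 · 59; the largest prime factor is 59.

59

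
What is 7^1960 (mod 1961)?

1255

7^1 ≡ 7 (mod 1961)
7^2 ≡ 7^2 = 49 ≡ 49 (mod 1961)
7^4 ≡ 49^2 = 2401 ≡ 440 (mod 1961)
7^8 ≡ 440^2 = 193600 ≡ 1422 (mod 1961)
7^16 ≡ 1422^2 = 2022084 ≡ 293 (mod 1961)
7^32 ≡ 293^2 = 85849 ≡ 1526 (mod 1961)
7^64 ≡ 1526^2 = 2328676 ≡ 969 (mod 1961)
7^128 ≡ 969^2 = 938961 ≡ 1603 (mod 1961)
7^256 ≡ 1603^2 = 2569609 ≡ 699 (mod 1961)
7^512 ≡ 699^2 = 488601 ≡ 312 (mod 1961)
7^1024 ≡ 312^2 = 97344 ≡ 1255 (mod 1961)
1960 = 1024 + 512 + 256 + 128 + 32 + 8 in binary powers of 2.
So 7^1960 ≡ 1255 · 312 · 699 · 1603 · 1526 · 1422 ≡ 1255 (mod 1961).
Since 1255 ≠ 1, base 7 is a Fermat witness: 1961 is composite.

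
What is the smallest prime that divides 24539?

53

24539 is odd.
Digit sum 23, not divisible by 3.
Ends in 9: not divisible by 5.
7: 24539 = 7·3505 + 4
11: 24539 = 11·2230 + 9
13: 24539 = 13·1887 + 8
17: 24539 = 17·1443 + 8
19: 24539 = 19·1291 + 10
23: 24539 = 23·1066 + 21
29: 24539 = 29·846 + 5
31: 24539 = 31·791 + 18
37: 24539 = 37·663 + 8
41: 24539 = 41·598 + 21
43: 24539 = 43·570 + 29
47: 24539 = 47·522 + 5
53: 24539 = 53·463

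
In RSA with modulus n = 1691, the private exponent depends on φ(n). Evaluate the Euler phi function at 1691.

1584

Factor: 1691 = 19 · 89.
φ(1691) = (19−1) · (89−1) = 18 · 88 = 1584.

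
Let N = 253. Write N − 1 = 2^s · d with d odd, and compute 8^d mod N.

253 − 1 = 252 = 2^2 · 63, so d = 63.
8^1 ≡ 8 (mod 253)
8^2 ≡ 8^2 = 64 ≡ 64 (mod 253)
8^4 ≡ 64^2 = 4096 ≡ 48 (mod 253)
8^8 ≡ 48^2 = 2304 ≡ 27 (mod 253)
8^16 ≡ 27^2 = 729 ≡ 223 (mod 253)
8^32 ≡ 223^2 = 49729 ≡ 141 (mod 253)
63 = 32 + 16 + 8 + 4 + 2 + 1 in binary powers of 2.
So 8^63 ≡ 141 · 223 · 27 · 48 · 64 · 8 ≡ 50 (mod 253).
Squaring chain: 50 → 223; never reaches −1, so base 8 is a Miller–Rabin witness that 253 is composite.

50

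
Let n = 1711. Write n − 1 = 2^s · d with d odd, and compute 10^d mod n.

396

1711 − 1 = 1710 = 2^1 · 855, so d = 855.
10^1 ≡ 10 (mod 1711)
10^2 ≡ 10^2 = 100 ≡ 100 (mod 1711)
10^4 ≡ 100^2 = 10000 ≡ 1445 (mod 1711)
10^8 ≡ 1445^2 = 2088025 ≡ 605 (mod 1711)
10^16 ≡ 605^2 = 366025 ≡ 1582 (mod 1711)
10^32 ≡ 1582^2 = 2502724 ≡ 1242 (mod 1711)
10^64 ≡ 1242^2 = 1542564 ≡ 953 (mod 1711)
10^128 ≡ 953^2 = 908209 ≡ 1379 (mod 1711)
10^256 ≡ 1379^2 = 1901641 ≡ 720 (mod 1711)
10^512 ≡ 720^2 = 518400 ≡ 1678 (mod 1711)
855 = 512 + 256 + 64 + 16 + 4 + 2 + 1 in binary powers of 2.
So 10^855 ≡ 1678 · 720 · 953 · 1582 · 1445 · 100 · 10 ≡ 396 (mod 1711).
Squaring chain: 396; never reaches −1, so base 10 is a Miller–Rabin witness that 1711 is composite.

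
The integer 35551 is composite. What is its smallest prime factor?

73

35551 is odd.
Digit sum 19, not divisible by 3.
Ends in 1: not divisible by 5.
7: 35551 = 7·5078 + 5
11: 35551 = 11·3231 + 10
13: 35551 = 13·2734 + 9
17: 35551 = 17·2091 + 4
19: 35551 = 19·1871 + 2
23: 35551 = 23·1545 + 16
29: 35551 = 29·1225 + 26
31: 35551 = 31·1146 + 25
37: 35551 = 37·960 + 31
41: 35551 = 41·867 + 4
43: 35551 = 43·826 + 33
47: 35551 = 47·756 + 19
53: 35551 = 53·670 + 41
59: 35551 = 59·602 + 33
61: 35551 = 61·582 + 49
67: 35551 = 67·530 + 41
71: 35551 = 71·500 + 51
73: 35551 = 73·487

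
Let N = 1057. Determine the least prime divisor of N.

7

1057 is odd.
Digit sum 13, not divisible by 3.
Ends in 7: not divisible by 5.
7: 1057 = 7·151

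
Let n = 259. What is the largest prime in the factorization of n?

259 = 7 · 37
37 is prime.
So 259 = 7 · 37; the largest prime factor is 37.

37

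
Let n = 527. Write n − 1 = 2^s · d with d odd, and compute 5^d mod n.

527 − 1 = 526 = 2^1 · 263, so d = 263.
5^1 ≡ 5 (mod 527)
5^2 ≡ 5^2 = 25 ≡ 25 (mod 527)
5^4 ≡ 25^2 = 625 ≡ 98 (mod 527)
5^8 ≡ 98^2 = 9604 ≡ 118 (mod 527)
5^16 ≡ 118^2 = 13924 ≡ 222 (mod 527)
5^32 ≡ 222^2 = 49284 ≡ 273 (mod 527)
5^64 ≡ 273^2 = 74529 ≡ 222 (mod 527)
5^128 ≡ 222^2 = 49284 ≡ 273 (mod 527)
5^256 ≡ 273^2 = 74529 ≡ 222 (mod 527)
263 = 256 + 4 + 2 + 1 in binary powers of 2.
So 5^263 ≡ 222 · 98 · 25 · 5 ≡ 180 (mod 527).
Squaring chain: 180; never reaches −1, so base 5 is a Miller–Rabin witness that 527 is composite.

180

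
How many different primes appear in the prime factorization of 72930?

6

72930 = 2 · 36465
36465 = 3 · 12155
12155 = 5 · 2431
2431 = 11 · 221
221 = 13 · 17
72930 = 2 · 3 · 5 · 11 · 13 · 17, which has 6 distinct prime factors.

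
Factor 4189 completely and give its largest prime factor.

4189 = 59 · 71
71 is prime.
So 4189 = 59 · 71; the largest prime factor is 71.

71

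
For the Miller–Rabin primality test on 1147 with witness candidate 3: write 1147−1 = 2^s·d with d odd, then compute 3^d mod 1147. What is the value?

1147 − 1 = 1146 = 2^1 · 573, so d = 573.
3^1 ≡ 3 (mod 1147)
3^2 ≡ 3^2 = 9 ≡ 9 (mod 1147)
3^4 ≡ 9^2 = 81 ≡ 81 (mod 1147)
3^8 ≡ 81^2 = 6561 ≡ 826 (mod 1147)
3^16 ≡ 826^2 = 682276 ≡ 958 (mod 1147)
3^32 ≡ 958^2 = 917764 ≡ 164 (mod 1147)
3^64 ≡ 164^2 = 26896 ≡ 515 (mod 1147)
3^128 ≡ 515^2 = 265225 ≡ 268 (mod 1147)
3^256 ≡ 268^2 = 71824 ≡ 710 (mod 1147)
3^512 ≡ 710^2 = 504100 ≡ 567 (mod 1147)
573 = 512 + 32 + 16 + 8 + 4 + 1 in binary powers of 2.
So 3^573 ≡ 567 · 164 · 958 · 826 · 81 · 3 ≡ 492 (mod 1147).
Squaring chain: 492; never reaches −1, so base 3 is a Miller–Rabin witness that 1147 is composite.

492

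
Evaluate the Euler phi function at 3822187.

Factor: 3822187 = 131 · 163 · 179.
φ(3822187) = (131−1) · (163−1) · (179−1) = 130 · 162 · 178 = 3748680.

3748680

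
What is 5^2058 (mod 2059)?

5^1 ≡ 5 (mod 2059)
5^2 ≡ 5^2 = 25 ≡ 25 (mod 2059)
5^4 ≡ 25^2 = 625 ≡ 625 (mod 2059)
5^8 ≡ 625^2 = 390625 ≡ 1474 (mod 2059)
5^16 ≡ 1474^2 = 2172676 ≡ 431 (mod 2059)
5^32 ≡ 431^2 = 185761 ≡ 451 (mod 2059)
5^64 ≡ 451^2 = 203401 ≡ 1619 (mod 2059)
5^128 ≡ 1619^2 = 2621161 ≡ 54 (mod 2059)
5^256 ≡ 54^2 = 2916 ≡ 857 (mod 2059)
5^512 ≡ 857^2 = 734449 ≡ 1445 (mod 2059)
5^1024 ≡ 1445^2 = 2088025 ≡ 199 (mod 2059)
5^2048 ≡ 199^2 = 39601 ≡ 480 (mod 2059)
2058 = 2048 + 8 + 2 in binary powers of 2.
So 5^2058 ≡ 480 · 1474 · 25 ≡ 1190 (mod 2059).
Since 1190 ≠ 1, base 5 is a Fermat witness: 2059 is composite.

1190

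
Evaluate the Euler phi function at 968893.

936000

Factor: 968893 = 53 · 101 · 181.
φ(968893) = (53−1) · (101−1) · (181−1) = 52 · 100 · 180 = 936000.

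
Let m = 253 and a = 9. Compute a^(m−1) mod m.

9^1 ≡ 9 (mod 253)
9^2 ≡ 9^2 = 81 ≡ 81 (mod 253)
9^4 ≡ 81^2 = 6561 ≡ 236 (mod 253)
9^8 ≡ 236^2 = 55696 ≡ 36 (mod 253)
9^16 ≡ 36^2 = 1296 ≡ 31 (mod 253)
9^32 ≡ 31^2 = 961 ≡ 202 (mod 253)
9^64 ≡ 202^2 = 40804 ≡ 71 (mod 253)
9^128 ≡ 71^2 = 5041 ≡ 234 (mod 253)
252 = 128 + 64 + 32 + 16 + 8 + 4 in binary powers of 2.
So 9^252 ≡ 234 · 71 · 202 · 31 · 36 · 236 ≡ 202 (mod 253).
Since 202 ≠ 1, base 9 is a Fermat witness: 253 is composite.

202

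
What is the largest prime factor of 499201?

499201 = 71 · 7031
7031 = 79 · 89
89 is prime.
So 499201 = 71 · 79 · 89; the largest prime factor is 89.

89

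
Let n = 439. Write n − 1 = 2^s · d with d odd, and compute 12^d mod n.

438

439 − 1 = 438 = 2^1 · 219, so d = 219.
12^1 ≡ 12 (mod 439)
12^2 ≡ 12^2 = 144 ≡ 144 (mod 439)
12^4 ≡ 144^2 = 20736 ≡ 103 (mod 439)
12^8 ≡ 103^2 = 10609 ≡ 73 (mod 439)
12^16 ≡ 73^2 = 5329 ≡ 61 (mod 439)
12^32 ≡ 61^2 = 3721 ≡ 209 (mod 439)
12^64 ≡ 209^2 = 43681 ≡ 220 (mod 439)
12^128 ≡ 220^2 = 48400 ≡ 110 (mod 439)
219 = 128 + 64 + 16 + 8 + 2 + 1 in binary powers of 2.
So 12^219 ≡ 110 · 220 · 61 · 73 · 144 · 12 ≡ 438 (mod 439).
Since 12^d ≡ 438 (mod 439), base 12 does not prove 439 composite.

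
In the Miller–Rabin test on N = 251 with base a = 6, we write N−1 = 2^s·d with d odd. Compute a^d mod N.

251 − 1 = 250 = 2^1 · 125, so d = 125.
6^1 ≡ 6 (mod 251)
6^2 ≡ 6^2 = 36 ≡ 36 (mod 251)
6^4 ≡ 36^2 = 1296 ≡ 41 (mod 251)
6^8 ≡ 41^2 = 1681 ≡ 175 (mod 251)
6^16 ≡ 175^2 = 30625 ≡ 3 (mod 251)
6^32 ≡ 3^2 = 9 ≡ 9 (mod 251)
6^64 ≡ 9^2 = 81 ≡ 81 (mod 251)
125 = 64 + 32 + 16 + 8 + 4 + 1 in binary powers of 2.
So 6^125 ≡ 81 · 9 · 3 · 175 · 41 · 6 ≡ 250 (mod 251).
Since 6^d ≡ 250 (mod 251), base 6 does not prove 251 composite.

250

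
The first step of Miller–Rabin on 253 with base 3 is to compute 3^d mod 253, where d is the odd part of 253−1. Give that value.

253 − 1 = 252 = 2^2 · 63, so d = 63.
3^1 ≡ 3 (mod 253)
3^2 ≡ 3^2 = 9 ≡ 9 (mod 253)
3^4 ≡ 9^2 = 81 ≡ 81 (mod 253)
3^8 ≡ 81^2 = 6561 ≡ 236 (mod 253)
3^16 ≡ 236^2 = 55696 ≡ 36 (mod 253)
3^32 ≡ 36^2 = 1296 ≡ 31 (mod 253)
63 = 32 + 16 + 8 + 4 + 2 + 1 in binary powers of 2.
So 3^63 ≡ 31 · 36 · 236 · 81 · 9 · 3 ≡ 236 (mod 253).
Squaring chain: 236 → 36; never reaches −1, so base 3 is a Miller–Rabin witness that 253 is composite.

236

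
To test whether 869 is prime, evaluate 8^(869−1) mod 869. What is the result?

8^1 ≡ 8 (mod 869)
8^2 ≡ 8^2 = 64 ≡ 64 (mod 869)
8^4 ≡ 64^2 = 4096 ≡ 620 (mod 869)
8^8 ≡ 620^2 = 384400 ≡ 302 (mod 869)
8^16 ≡ 302^2 = 91204 ≡ 828 (mod 869)
8^32 ≡ 828^2 = 685584 ≡ 812 (mod 869)
8^64 ≡ 812^2 = 659344 ≡ 642 (mod 869)
8^128 ≡ 642^2 = 412164 ≡ 258 (mod 869)
8^256 ≡ 258^2 = 66564 ≡ 520 (mod 869)
8^512 ≡ 520^2 = 270400 ≡ 141 (mod 869)
868 = 512 + 256 + 64 + 32 + 4 in binary powers of 2.
So 8^868 ≡ 141 · 520 · 642 · 812 · 620 ≡ 368 (mod 869).
Since 368 ≠ 1, base 8 is a Fermat witness: 869 is composite.

368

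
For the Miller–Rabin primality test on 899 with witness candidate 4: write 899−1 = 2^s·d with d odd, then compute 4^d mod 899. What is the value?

899 − 1 = 898 = 2^1 · 449, so d = 449.
4^1 ≡ 4 (mod 899)
4^2 ≡ 4^2 = 16 ≡ 16 (mod 899)
4^4 ≡ 16^2 = 256 ≡ 256 (mod 899)
4^8 ≡ 256^2 = 65536 ≡ 808 (mod 899)
4^16 ≡ 808^2 = 652864 ≡ 190 (mod 899)
4^32 ≡ 190^2 = 36100 ≡ 140 (mod 899)
4^64 ≡ 140^2 = 19600 ≡ 721 (mod 899)
4^128 ≡ 721^2 = 519841 ≡ 219 (mod 899)
4^256 ≡ 219^2 = 47961 ≡ 314 (mod 899)
449 = 256 + 128 + 64 + 1 in binary powers of 2.
So 4^449 ≡ 314 · 219 · 721 · 4 ≡ 845 (mod 899).
Squaring chain: 845; never reaches −1, so base 4 is a Miller–Rabin witness that 899 is composite.

845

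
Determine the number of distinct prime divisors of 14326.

14326 = 2 · 7163
7163 = 13 · 551
551 = 19 · 29
14326 = 2 · 13 · 19 · 29, which has 4 distinct prime factors.

4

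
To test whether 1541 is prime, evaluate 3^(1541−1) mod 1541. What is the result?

3^1 ≡ 3 (mod 1541)
3^2 ≡ 3^2 = 9 ≡ 9 (mod 1541)
3^4 ≡ 9^2 = 81 ≡ 81 (mod 1541)
3^8 ≡ 81^2 = 6561 ≡ 397 (mod 1541)
3^16 ≡ 397^2 = 157609 ≡ 427 (mod 1541)
3^32 ≡ 427^2 = 182329 ≡ 491 (mod 1541)
3^64 ≡ 491^2 = 241081 ≡ 685 (mod 1541)
3^128 ≡ 685^2 = 469225 ≡ 761 (mod 1541)
3^256 ≡ 761^2 = 579121 ≡ 1246 (mod 1541)
3^512 ≡ 1246^2 = 1552516 ≡ 729 (mod 1541)
3^1024 ≡ 729^2 = 531441 ≡ 1337 (mod 1541)
1540 = 1024 + 512 + 4 in binary powers of 2.
So 3^1540 ≡ 1337 · 729 · 81 ≡ 1 (mod 1541).
Since the result is 1, base 3 gives no evidence that 1541 is composite.

1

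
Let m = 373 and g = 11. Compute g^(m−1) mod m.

11^1 ≡ 11 (mod 373)
11^2 ≡ 11^2 = 121 ≡ 121 (mod 373)
11^4 ≡ 121^2 = 14641 ≡ 94 (mod 373)
11^8 ≡ 94^2 = 8836 ≡ 257 (mod 373)
11^16 ≡ 257^2 = 66049 ≡ 28 (mod 373)
11^32 ≡ 28^2 = 784 ≡ 38 (mod 373)
11^64 ≡ 38^2 = 1444 ≡ 325 (mod 373)
11^128 ≡ 325^2 = 105625 ≡ 66 (mod 373)
11^256 ≡ 66^2 = 4356 ≡ 253 (mod 373)
372 = 256 + 64 + 32 + 16 + 4 in binary powers of 2.
So 11^372 ≡ 253 · 325 · 38 · 28 · 94 ≡ 1 (mod 373).
Since the result is 1, base 11 gives no evidence that 373 is composite.

1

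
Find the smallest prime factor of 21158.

21158 is even: 2 divides it.

2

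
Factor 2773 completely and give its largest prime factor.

59

2773 = 47 · 59
59 is prime.
So 2773 = 47 · 59; the largest prime factor is 59.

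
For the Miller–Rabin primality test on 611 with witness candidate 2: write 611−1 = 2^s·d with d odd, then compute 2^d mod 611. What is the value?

611 − 1 = 610 = 2^1 · 305, so d = 305.
2^1 ≡ 2 (mod 611)
2^2 ≡ 2^2 = 4 ≡ 4 (mod 611)
2^4 ≡ 4^2 = 16 ≡ 16 (mod 611)
2^8 ≡ 16^2 = 256 ≡ 256 (mod 611)
2^16 ≡ 256^2 = 65536 ≡ 159 (mod 611)
2^32 ≡ 159^2 = 25281 ≡ 230 (mod 611)
2^64 ≡ 230^2 = 52900 ≡ 354 (mod 611)
2^128 ≡ 354^2 = 125316 ≡ 61 (mod 611)
2^256 ≡ 61^2 = 3721 ≡ 55 (mod 611)
305 = 256 + 32 + 16 + 1 in binary powers of 2.
So 2^305 ≡ 55 · 230 · 159 · 2 ≡ 487 (mod 611).
Squaring chain: 487; never reaches −1, so base 2 is a Miller–Rabin witness that 611 is composite.

487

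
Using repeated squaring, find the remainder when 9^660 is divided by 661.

1

9^1 ≡ 9 (mod 661)
9^2 ≡ 9^2 = 81 ≡ 81 (mod 661)
9^4 ≡ 81^2 = 6561 ≡ 612 (mod 661)
9^8 ≡ 612^2 = 374544 ≡ 418 (mod 661)
9^16 ≡ 418^2 = 174724 ≡ 220 (mod 661)
9^32 ≡ 220^2 = 48400 ≡ 147 (mod 661)
9^64 ≡ 147^2 = 21609 ≡ 457 (mod 661)
9^128 ≡ 457^2 = 208849 ≡ 634 (mod 661)
9^256 ≡ 634^2 = 401956 ≡ 68 (mod 661)
9^512 ≡ 68^2 = 4624 ≡ 658 (mod 661)
660 = 512 + 128 + 16 + 4 in binary powers of 2.
So 9^660 ≡ 658 · 634 · 220 · 612 ≡ 1 (mod 661).
Since the result is 1, base 9 gives no evidence that 661 is composite.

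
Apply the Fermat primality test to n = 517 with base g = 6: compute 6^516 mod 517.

6^1 ≡ 6 (mod 517)
6^2 ≡ 6^2 = 36 ≡ 36 (mod 517)
6^4 ≡ 36^2 = 1296 ≡ 262 (mod 517)
6^8 ≡ 262^2 = 68644 ≡ 400 (mod 517)
6^16 ≡ 400^2 = 160000 ≡ 247 (mod 517)
6^32 ≡ 247^2 = 61009 ≡ 3 (mod 517)
6^64 ≡ 3^2 = 9 ≡ 9 (mod 517)
6^128 ≡ 9^2 = 81 ≡ 81 (mod 517)
6^256 ≡ 81^2 = 6561 ≡ 357 (mod 517)
6^512 ≡ 357^2 = 127449 ≡ 267 (mod 517)
516 = 512 + 4 in binary powers of 2.
So 6^516 ≡ 267 · 262 ≡ 159 (mod 517).
Since 159 ≠ 1, base 6 is a Fermat witness: 517 is composite.

159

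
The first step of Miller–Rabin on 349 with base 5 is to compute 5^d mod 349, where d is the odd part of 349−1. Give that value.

348

349 − 1 = 348 = 2^2 · 87, so d = 87.
5^1 ≡ 5 (mod 349)
5^2 ≡ 5^2 = 25 ≡ 25 (mod 349)
5^4 ≡ 25^2 = 625 ≡ 276 (mod 349)
5^8 ≡ 276^2 = 76176 ≡ 94 (mod 349)
5^16 ≡ 94^2 = 8836 ≡ 111 (mod 349)
5^32 ≡ 111^2 = 12321 ≡ 106 (mod 349)
5^64 ≡ 106^2 = 11236 ≡ 68 (mod 349)
87 = 64 + 16 + 4 + 2 + 1 in binary powers of 2.
So 5^87 ≡ 68 · 111 · 276 · 25 · 5 ≡ 348 (mod 349).
Since 5^d ≡ 348 (mod 349), base 5 does not prove 349 composite.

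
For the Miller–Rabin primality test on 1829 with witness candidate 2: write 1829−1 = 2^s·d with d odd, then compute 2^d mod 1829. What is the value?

655

1829 − 1 = 1828 = 2^2 · 457, so d = 457.
2^1 ≡ 2 (mod 1829)
2^2 ≡ 2^2 = 4 ≡ 4 (mod 1829)
2^4 ≡ 4^2 = 16 ≡ 16 (mod 1829)
2^8 ≡ 16^2 = 256 ≡ 256 (mod 1829)
2^16 ≡ 256^2 = 65536 ≡ 1521 (mod 1829)
2^32 ≡ 1521^2 = 2313441 ≡ 1585 (mod 1829)
2^64 ≡ 1585^2 = 2512225 ≡ 1008 (mod 1829)
2^128 ≡ 1008^2 = 1016064 ≡ 969 (mod 1829)
2^256 ≡ 969^2 = 938961 ≡ 684 (mod 1829)
457 = 256 + 128 + 64 + 8 + 1 in binary powers of 2.
So 2^457 ≡ 684 · 969 · 1008 · 256 · 2 ≡ 655 (mod 1829).
Squaring chain: 655 → 1039; never reaches −1, so base 2 is a Miller–Rabin witness that 1829 is composite.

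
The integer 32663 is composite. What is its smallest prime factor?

32663 is odd.
Digit sum 20, not divisible by 3.
Ends in 3: not divisible by 5.
7: 32663 = 7·4666 + 1
11: 32663 = 11·2969 + 4
13: 32663 = 13·2512 + 7
17: 32663 = 17·1921 + 6
19: 32663 = 19·1719 + 2
23: 32663 = 23·1420 + 3
29: 32663 = 29·1126 + 9
31: 32663 = 31·1053 + 20
37: 32663 = 37·882 + 29
41: 32663 = 41·796 + 27
43: 32663 = 43·759 + 26
47: 32663 = 47·694 + 45
53: 32663 = 53·616 + 15
59: 32663 = 59·553 + 36
61: 32663 = 61·535 + 28
67: 32663 = 67·487 + 34
71: 32663 = 71·460 + 3
73: 32663 = 73·447 + 32
79: 32663 = 79·413 + 36
83: 32663 = 83·393 + 44
89: 32663 = 89·367

89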